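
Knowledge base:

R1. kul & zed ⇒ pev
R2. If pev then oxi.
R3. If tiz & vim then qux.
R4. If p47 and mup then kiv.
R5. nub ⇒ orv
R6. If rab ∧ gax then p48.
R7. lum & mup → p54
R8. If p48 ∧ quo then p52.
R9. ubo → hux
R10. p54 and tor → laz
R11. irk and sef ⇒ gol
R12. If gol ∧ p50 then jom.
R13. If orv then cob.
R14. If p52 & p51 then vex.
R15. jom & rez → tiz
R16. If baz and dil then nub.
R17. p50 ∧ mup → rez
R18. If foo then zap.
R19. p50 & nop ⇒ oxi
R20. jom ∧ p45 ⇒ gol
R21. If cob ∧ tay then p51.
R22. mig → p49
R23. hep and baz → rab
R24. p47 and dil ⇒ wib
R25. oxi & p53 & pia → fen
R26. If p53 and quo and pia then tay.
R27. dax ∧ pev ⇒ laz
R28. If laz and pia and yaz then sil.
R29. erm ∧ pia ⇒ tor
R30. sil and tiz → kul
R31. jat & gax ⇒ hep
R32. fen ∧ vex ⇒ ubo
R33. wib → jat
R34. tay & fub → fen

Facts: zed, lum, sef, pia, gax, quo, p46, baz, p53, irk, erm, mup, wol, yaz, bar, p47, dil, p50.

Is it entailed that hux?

p54  (by R7: lum, mup)
gol  (by R11: irk, sef)
jom  (by R12: gol, p50)
nub  (by R16: baz, dil)
rez  (by R17: p50, mup)
wib  (by R24: p47, dil)
tay  (by R26: p53, quo, pia)
tor  (by R29: erm, pia)
jat  (by R33: wib)
orv  (by R5: nub)
laz  (by R10: p54, tor)
cob  (by R13: orv)
tiz  (by R15: jom, rez)
p51  (by R21: cob, tay)
sil  (by R28: laz, pia, yaz)
kul  (by R30: sil, tiz)
hep  (by R31: jat, gax)
pev  (by R1: kul, zed)
oxi  (by R2: pev)
rab  (by R23: hep, baz)
fen  (by R25: oxi, p53, pia)
p48  (by R6: rab, gax)
p52  (by R8: p48, quo)
vex  (by R14: p52, p51)
ubo  (by R32: fen, vex)
hux  (by R9: ubo)

Yes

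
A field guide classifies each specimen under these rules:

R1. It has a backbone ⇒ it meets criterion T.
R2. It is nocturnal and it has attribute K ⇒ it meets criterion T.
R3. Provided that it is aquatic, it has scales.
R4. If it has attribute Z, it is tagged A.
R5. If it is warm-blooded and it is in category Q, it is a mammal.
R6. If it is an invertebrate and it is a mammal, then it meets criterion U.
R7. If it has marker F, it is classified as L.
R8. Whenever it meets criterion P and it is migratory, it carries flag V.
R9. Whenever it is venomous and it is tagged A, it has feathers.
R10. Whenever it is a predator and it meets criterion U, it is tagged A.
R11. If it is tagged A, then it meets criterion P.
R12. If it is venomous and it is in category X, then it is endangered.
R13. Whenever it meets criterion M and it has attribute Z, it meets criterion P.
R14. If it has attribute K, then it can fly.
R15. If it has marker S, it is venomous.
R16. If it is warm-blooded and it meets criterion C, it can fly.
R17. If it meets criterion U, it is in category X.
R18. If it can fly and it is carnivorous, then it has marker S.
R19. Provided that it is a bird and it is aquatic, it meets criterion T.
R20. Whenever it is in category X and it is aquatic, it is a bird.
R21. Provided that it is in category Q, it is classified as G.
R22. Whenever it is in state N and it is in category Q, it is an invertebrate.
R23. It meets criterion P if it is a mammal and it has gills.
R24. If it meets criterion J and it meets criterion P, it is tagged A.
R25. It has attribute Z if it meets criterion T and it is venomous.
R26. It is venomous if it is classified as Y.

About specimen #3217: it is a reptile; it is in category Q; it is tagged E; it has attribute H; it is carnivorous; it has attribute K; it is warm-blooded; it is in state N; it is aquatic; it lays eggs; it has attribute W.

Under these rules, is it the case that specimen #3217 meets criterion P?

Yes

By R5 (it is warm-blooded, it is in category Q): it is a mammal.
By R14 (it has attribute K): it can fly.
By R18 (it can fly, it is carnivorous): it has marker S.
By R22 (it is in state N, it is in category Q): it is an invertebrate.
By R6 (it is an invertebrate, it is a mammal): it meets criterion U.
By R15 (it has marker S): it is venomous.
By R17 (it meets criterion U): it is in category X.
By R20 (it is in category X, it is aquatic): it is a bird.
By R19 (it is a bird, it is aquatic): it meets criterion T.
By R25 (it meets criterion T, it is venomous): it has attribute Z.
By R4 (it has attribute Z): it is tagged A.
By R11 (it is tagged A): it meets criterion P.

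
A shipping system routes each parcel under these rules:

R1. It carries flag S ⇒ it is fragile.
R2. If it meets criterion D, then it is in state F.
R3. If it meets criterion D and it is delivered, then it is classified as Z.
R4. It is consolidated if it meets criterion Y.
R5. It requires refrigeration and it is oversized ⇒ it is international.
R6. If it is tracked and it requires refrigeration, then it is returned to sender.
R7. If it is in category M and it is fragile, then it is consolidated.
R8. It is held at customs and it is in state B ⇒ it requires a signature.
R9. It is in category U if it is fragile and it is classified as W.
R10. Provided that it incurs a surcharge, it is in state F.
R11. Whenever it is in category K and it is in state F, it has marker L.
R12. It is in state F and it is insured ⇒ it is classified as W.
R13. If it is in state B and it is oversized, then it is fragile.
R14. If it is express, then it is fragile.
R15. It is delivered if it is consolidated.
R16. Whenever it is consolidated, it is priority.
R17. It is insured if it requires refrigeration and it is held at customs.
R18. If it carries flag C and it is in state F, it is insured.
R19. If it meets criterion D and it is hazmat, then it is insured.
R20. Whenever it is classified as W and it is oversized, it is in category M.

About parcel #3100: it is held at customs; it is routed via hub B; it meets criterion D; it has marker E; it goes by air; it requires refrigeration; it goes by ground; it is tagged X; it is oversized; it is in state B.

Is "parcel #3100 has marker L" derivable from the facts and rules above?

No

Forward chaining from the given facts derives: is in state F, is international, requires a signature, is fragile, is insured, is classified as W, is in category M, is consolidated, is in category U, is delivered, is priority, is classified as Z.
The only rule concluding "it has marker L" is R11, which needs "it is in category K"; that is never established.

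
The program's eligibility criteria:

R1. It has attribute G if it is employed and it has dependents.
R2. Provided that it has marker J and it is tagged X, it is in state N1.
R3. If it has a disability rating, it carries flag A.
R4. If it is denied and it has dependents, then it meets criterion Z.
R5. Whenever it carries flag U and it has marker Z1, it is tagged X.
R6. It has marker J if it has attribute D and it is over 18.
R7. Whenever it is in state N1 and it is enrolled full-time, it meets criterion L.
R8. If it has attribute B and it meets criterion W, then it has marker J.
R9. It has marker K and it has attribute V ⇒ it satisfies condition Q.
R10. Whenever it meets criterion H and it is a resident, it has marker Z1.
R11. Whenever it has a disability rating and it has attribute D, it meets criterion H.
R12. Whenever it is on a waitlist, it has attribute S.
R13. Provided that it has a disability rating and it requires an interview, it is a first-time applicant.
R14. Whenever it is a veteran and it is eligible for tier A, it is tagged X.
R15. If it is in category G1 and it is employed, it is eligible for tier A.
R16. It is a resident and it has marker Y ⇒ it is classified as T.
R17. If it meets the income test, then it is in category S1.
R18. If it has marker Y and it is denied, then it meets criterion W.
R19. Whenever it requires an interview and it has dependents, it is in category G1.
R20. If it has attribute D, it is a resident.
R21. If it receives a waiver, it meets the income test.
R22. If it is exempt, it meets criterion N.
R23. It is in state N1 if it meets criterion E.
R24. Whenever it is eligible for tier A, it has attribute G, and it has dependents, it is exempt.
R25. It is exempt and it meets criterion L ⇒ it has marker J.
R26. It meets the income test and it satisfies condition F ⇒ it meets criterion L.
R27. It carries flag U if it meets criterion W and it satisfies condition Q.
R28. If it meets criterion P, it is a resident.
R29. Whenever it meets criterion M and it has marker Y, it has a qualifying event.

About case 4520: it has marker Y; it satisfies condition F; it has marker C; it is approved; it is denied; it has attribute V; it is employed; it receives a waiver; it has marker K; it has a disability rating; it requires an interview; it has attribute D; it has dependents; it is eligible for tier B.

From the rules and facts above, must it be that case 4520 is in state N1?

Yes

By R1 (it is employed, it has dependents): it has attribute G.
By R9 (it has marker K, it has attribute V): it satisfies condition Q.
By R11 (it has a disability rating, it has attribute D): it meets criterion H.
By R18 (it has marker Y, it is denied): it meets criterion W.
By R19 (it requires an interview, it has dependents): it is in category G1.
By R20 (it has attribute D): it is a resident.
By R21 (it receives a waiver): it meets the income test.
By R26 (it meets the income test, it satisfies condition F): it meets criterion L.
By R27 (it meets criterion W, it satisfies condition Q): it carries flag U.
By R10 (it meets criterion H, it is a resident): it has marker Z1.
By R15 (it is in category G1, it is employed): it is eligible for tier A.
By R24 (it is eligible for tier A, it has attribute G, it has dependents): it is exempt.
By R25 (it is exempt, it meets criterion L): it has marker J.
By R5 (it carries flag U, it has marker Z1): it is tagged X.
By R2 (it has marker J, it is tagged X): it is in state N1.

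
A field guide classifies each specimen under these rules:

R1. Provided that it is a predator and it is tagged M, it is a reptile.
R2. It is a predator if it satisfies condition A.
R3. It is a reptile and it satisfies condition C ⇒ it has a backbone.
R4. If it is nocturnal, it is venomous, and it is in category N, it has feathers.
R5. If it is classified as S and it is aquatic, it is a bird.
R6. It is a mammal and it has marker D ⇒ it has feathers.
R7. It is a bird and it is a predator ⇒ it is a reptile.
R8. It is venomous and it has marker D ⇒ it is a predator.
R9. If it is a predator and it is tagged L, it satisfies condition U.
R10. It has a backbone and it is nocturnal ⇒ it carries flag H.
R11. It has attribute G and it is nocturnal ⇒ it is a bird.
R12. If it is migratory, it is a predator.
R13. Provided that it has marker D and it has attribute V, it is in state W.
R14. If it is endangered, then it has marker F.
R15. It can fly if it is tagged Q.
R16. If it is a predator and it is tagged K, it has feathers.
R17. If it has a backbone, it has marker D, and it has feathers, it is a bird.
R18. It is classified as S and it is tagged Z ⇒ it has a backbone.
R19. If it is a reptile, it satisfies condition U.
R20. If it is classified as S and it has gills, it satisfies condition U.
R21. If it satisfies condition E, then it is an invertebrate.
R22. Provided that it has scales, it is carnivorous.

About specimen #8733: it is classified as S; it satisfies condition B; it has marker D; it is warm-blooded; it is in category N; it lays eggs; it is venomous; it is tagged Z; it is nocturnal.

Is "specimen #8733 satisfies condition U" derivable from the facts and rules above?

By R4 (it is nocturnal, it is venomous, it is in category N): it has feathers.
By R8 (it is venomous, it has marker D): it is a predator.
By R18 (it is classified as S, it is tagged Z): it has a backbone.
By R17 (it has a backbone, it has marker D, it has feathers): it is a bird.
By R7 (it is a bird, it is a predator): it is a reptile.
By R19 (it is a reptile): it satisfies condition U.

Yes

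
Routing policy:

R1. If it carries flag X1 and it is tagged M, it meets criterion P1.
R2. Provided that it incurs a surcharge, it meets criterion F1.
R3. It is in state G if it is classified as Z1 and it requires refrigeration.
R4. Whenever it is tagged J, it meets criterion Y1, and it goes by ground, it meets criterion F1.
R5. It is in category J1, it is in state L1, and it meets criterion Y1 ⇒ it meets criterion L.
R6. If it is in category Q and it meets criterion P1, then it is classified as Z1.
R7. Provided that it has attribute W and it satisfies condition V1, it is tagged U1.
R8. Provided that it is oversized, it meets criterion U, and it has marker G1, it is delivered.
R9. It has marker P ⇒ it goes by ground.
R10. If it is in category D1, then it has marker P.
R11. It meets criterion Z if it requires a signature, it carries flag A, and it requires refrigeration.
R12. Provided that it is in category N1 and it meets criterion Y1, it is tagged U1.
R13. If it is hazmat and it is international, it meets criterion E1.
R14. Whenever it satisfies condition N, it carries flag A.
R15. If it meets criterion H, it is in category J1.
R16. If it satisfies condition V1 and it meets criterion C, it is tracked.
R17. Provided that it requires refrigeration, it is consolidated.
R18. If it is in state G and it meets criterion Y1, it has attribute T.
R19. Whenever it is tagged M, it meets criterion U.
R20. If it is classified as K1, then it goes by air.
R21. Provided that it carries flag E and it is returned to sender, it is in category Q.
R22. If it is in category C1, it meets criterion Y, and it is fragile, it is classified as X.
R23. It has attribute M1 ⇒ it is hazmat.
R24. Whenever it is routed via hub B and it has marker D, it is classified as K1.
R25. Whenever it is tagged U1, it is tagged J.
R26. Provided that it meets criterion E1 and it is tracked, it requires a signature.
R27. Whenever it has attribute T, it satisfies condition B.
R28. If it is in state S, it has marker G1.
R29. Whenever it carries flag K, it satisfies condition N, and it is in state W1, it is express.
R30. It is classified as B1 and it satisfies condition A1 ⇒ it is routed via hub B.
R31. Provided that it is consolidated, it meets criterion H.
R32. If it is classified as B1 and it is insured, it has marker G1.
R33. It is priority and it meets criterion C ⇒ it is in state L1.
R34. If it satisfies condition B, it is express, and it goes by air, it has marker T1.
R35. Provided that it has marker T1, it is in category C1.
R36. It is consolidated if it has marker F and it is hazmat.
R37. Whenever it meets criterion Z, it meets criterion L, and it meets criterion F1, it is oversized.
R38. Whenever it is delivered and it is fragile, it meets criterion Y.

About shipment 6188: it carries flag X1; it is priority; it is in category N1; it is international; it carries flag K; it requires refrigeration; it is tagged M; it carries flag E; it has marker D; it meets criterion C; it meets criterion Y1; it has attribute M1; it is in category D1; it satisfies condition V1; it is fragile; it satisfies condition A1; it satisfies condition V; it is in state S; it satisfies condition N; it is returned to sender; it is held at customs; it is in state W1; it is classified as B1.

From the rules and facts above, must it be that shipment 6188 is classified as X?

By R1 (it carries flag X1, it is tagged M): it meets criterion P1.
By R10 (it is in category D1): it has marker P.
By R12 (it is in category N1, it meets criterion Y1): it is tagged U1.
By R14 (it satisfies condition N): it carries flag A.
By R16 (it satisfies condition V1, it meets criterion C): it is tracked.
By R17 (it requires refrigeration): it is consolidated.
By R19 (it is tagged M): it meets criterion U.
By R21 (it carries flag E, it is returned to sender): it is in category Q.
By R23 (it has attribute M1): it is hazmat.
By R25 (it is tagged U1): it is tagged J.
By R28 (it is in state S): it has marker G1.
By R29 (it carries flag K, it satisfies condition N, it is in state W1): it is express.
By R30 (it is classified as B1, it satisfies condition A1): it is routed via hub B.
By R31 (it is consolidated): it meets criterion H.
By R33 (it is priority, it meets criterion C): it is in state L1.
By R6 (it is in category Q, it meets criterion P1): it is classified as Z1.
By R9 (it has marker P): it goes by ground.
By R13 (it is hazmat, it is international): it meets criterion E1.
By R15 (it meets criterion H): it is in category J1.
By R24 (it is routed via hub B, it has marker D): it is classified as K1.
By R26 (it meets criterion E1, it is tracked): it requires a signature.
By R3 (it is classified as Z1, it requires refrigeration): it is in state G.
By R4 (it is tagged J, it meets criterion Y1, it goes by ground): it meets criterion F1.
By R5 (it is in category J1, it is in state L1, it meets criterion Y1): it meets criterion L.
By R11 (it requires a signature, it carries flag A, it requires refrigeration): it meets criterion Z.
By R18 (it is in state G, it meets criterion Y1): it has attribute T.
By R20 (it is classified as K1): it goes by air.
By R27 (it has attribute T): it satisfies condition B.
By R34 (it satisfies condition B, it is express, it goes by air): it has marker T1.
By R35 (it has marker T1): it is in category C1.
By R37 (it meets criterion Z, it meets criterion L, it meets criterion F1): it is oversized.
By R8 (it is oversized, it meets criterion U, it has marker G1): it is delivered.
By R38 (it is delivered, it is fragile): it meets criterion Y.
By R22 (it is in category C1, it meets criterion Y, it is fragile): it is classified as X.

Yes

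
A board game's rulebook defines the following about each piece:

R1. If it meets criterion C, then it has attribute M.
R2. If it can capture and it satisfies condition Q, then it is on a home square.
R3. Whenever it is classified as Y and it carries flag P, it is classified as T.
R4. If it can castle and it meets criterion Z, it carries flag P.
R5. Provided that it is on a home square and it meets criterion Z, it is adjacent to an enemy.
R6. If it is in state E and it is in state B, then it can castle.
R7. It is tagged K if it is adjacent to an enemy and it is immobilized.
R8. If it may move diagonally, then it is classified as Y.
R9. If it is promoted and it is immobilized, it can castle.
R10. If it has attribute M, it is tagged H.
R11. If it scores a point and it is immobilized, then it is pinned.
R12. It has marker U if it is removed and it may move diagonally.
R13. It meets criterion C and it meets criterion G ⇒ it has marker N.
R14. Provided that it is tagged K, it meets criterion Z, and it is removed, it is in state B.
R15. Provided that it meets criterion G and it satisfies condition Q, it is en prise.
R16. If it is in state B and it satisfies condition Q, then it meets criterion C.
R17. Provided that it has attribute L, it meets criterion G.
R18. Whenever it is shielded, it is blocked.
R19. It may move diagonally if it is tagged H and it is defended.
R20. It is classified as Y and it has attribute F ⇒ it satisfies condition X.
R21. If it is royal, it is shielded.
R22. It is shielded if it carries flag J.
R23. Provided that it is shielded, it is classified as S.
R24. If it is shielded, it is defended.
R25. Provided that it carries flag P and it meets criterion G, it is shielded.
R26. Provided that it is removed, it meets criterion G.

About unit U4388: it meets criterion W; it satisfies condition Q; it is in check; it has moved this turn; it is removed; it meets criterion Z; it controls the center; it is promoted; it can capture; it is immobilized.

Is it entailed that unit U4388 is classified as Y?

Yes

By R2 (it can capture, it satisfies condition Q): it is on a home square.
By R5 (it is on a home square, it meets criterion Z): it is adjacent to an enemy.
By R7 (it is adjacent to an enemy, it is immobilized): it is tagged K.
By R9 (it is promoted, it is immobilized): it can castle.
By R14 (it is tagged K, it meets criterion Z, it is removed): it is in state B.
By R16 (it is in state B, it satisfies condition Q): it meets criterion C.
By R26 (it is removed): it meets criterion G.
By R1 (it meets criterion C): it has attribute M.
By R4 (it can castle, it meets criterion Z): it carries flag P.
By R10 (it has attribute M): it is tagged H.
By R25 (it carries flag P, it meets criterion G): it is shielded.
By R24 (it is shielded): it is defended.
By R19 (it is tagged H, it is defended): it may move diagonally.
By R8 (it may move diagonally): it is classified as Y.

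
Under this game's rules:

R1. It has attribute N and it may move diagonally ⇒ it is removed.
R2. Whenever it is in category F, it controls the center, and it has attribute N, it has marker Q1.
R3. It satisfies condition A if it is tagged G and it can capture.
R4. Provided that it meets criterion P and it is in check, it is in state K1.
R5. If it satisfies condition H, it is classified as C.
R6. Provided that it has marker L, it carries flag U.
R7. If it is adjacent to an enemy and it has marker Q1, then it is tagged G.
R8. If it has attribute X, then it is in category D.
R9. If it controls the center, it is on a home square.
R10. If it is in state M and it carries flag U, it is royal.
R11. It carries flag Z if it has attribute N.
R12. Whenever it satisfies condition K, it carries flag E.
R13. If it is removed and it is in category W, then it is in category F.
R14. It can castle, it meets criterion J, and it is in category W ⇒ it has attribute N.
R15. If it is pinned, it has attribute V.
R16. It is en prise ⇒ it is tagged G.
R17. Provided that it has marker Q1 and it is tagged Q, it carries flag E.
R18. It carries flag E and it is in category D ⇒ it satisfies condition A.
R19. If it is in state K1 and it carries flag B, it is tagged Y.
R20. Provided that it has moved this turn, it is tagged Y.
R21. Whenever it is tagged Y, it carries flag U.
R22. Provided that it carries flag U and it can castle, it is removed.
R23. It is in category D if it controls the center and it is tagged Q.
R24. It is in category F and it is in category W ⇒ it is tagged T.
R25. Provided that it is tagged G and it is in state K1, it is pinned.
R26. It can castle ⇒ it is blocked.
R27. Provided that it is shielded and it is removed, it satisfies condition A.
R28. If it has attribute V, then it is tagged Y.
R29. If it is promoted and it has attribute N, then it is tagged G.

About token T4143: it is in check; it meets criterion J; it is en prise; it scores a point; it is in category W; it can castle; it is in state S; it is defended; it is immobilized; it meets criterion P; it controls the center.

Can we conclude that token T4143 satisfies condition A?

Forward chaining from the given facts derives: is in state K1, is on a home square, has attribute N, is tagged G, is pinned, is blocked, carries flag Z, has attribute V, is tagged Y, carries flag U, is removed, is in category F, is tagged T, has marker Q1.
Rules concluding "it satisfies condition A": R3 needs "it can capture"; R18 needs "it carries flag E"; R27 needs "it is shielded" — none of these are established.

No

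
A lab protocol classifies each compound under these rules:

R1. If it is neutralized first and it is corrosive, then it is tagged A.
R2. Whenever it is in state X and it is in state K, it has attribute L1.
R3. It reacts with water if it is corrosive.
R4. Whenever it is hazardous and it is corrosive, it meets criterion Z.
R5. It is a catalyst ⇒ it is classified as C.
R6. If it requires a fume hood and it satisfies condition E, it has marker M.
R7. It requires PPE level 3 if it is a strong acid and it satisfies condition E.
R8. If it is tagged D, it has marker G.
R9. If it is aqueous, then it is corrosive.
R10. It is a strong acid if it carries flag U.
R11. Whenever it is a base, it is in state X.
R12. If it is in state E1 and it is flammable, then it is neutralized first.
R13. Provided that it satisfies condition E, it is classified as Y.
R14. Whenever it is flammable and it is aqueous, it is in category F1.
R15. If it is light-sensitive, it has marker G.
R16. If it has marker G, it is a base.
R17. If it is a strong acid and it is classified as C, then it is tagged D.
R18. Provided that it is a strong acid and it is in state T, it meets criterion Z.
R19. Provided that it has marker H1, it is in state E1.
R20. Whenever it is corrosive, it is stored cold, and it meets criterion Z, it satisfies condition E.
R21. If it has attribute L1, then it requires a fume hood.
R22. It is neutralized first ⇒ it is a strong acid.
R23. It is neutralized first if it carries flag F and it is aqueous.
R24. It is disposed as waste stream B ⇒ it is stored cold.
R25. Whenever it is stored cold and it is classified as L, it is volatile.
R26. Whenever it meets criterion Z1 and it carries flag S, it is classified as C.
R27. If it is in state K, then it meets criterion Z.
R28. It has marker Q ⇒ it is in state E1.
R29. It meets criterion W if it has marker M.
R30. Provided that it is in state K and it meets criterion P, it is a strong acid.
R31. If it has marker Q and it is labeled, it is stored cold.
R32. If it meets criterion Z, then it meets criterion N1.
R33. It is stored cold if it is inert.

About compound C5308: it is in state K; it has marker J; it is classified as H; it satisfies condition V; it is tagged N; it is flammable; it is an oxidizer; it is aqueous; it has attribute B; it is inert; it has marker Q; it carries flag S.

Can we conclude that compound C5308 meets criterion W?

Forward chaining from the given facts derives: is corrosive, is in category F1, meets criterion Z, is in state E1, meets criterion N1, is stored cold, reacts with water, is neutralized first, satisfies condition E, is a strong acid, is tagged A, requires PPE level 3, is classified as Y.
The only rule concluding "it meets criterion W" is R29, which needs "it has marker M"; that is never established.

No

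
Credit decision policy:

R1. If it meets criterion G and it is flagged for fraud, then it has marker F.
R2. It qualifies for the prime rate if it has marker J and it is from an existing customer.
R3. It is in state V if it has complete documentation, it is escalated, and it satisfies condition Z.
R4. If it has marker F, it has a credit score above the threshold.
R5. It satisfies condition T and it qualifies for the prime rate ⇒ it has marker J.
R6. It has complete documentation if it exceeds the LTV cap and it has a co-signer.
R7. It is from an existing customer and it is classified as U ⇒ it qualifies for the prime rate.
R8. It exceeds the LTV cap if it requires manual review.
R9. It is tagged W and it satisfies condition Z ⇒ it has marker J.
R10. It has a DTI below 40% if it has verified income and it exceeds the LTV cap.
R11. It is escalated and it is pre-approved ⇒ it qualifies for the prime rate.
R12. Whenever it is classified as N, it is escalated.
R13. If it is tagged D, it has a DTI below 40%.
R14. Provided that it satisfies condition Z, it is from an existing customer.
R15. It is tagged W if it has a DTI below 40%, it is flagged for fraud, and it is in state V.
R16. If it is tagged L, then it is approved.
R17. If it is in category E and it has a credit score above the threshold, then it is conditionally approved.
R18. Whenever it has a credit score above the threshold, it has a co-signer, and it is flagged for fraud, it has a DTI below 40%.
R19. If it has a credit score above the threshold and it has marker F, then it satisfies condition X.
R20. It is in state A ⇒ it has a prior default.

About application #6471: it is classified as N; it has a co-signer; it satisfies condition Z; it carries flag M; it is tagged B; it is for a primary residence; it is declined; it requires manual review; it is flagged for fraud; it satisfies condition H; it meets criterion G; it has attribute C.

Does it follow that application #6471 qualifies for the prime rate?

Yes

By R1 (it meets criterion G, it is flagged for fraud): it has marker F.
By R4 (it has marker F): it has a credit score above the threshold.
By R8 (it requires manual review): it exceeds the LTV cap.
By R12 (it is classified as N): it is escalated.
By R14 (it satisfies condition Z): it is from an existing customer.
By R18 (it has a credit score above the threshold, it has a co-signer, it is flagged for fraud): it has a DTI below 40%.
By R6 (it exceeds the LTV cap, it has a co-signer): it has complete documentation.
By R3 (it has complete documentation, it is escalated, it satisfies condition Z): it is in state V.
By R15 (it has a DTI below 40%, it is flagged for fraud, it is in state V): it is tagged W.
By R9 (it is tagged W, it satisfies condition Z): it has marker J.
By R2 (it has marker J, it is from an existing customer): it qualifies for the prime rate.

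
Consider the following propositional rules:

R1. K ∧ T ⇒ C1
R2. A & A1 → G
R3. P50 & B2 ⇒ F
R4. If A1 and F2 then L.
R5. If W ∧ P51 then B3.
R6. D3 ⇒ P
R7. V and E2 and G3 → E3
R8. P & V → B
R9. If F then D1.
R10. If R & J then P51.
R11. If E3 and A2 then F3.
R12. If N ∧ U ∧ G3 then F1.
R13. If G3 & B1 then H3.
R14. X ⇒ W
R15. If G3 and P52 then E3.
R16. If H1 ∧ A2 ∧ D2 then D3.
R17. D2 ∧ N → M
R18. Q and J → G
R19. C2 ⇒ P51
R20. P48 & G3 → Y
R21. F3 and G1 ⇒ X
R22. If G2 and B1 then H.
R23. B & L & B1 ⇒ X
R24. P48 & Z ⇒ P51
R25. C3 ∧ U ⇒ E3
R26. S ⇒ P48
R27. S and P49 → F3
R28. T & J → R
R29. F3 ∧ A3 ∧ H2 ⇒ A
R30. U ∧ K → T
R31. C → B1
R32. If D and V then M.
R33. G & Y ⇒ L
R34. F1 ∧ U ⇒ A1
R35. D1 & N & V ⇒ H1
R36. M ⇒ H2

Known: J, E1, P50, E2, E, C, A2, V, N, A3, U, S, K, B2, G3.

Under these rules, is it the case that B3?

No

Forward chaining from the given facts derives: F, E3, D1, F3, F1, P48, T, B1, A1, H1, C1, H3, Y, R, P51.
The only rule concluding B3 is R5, which needs W; that is never established.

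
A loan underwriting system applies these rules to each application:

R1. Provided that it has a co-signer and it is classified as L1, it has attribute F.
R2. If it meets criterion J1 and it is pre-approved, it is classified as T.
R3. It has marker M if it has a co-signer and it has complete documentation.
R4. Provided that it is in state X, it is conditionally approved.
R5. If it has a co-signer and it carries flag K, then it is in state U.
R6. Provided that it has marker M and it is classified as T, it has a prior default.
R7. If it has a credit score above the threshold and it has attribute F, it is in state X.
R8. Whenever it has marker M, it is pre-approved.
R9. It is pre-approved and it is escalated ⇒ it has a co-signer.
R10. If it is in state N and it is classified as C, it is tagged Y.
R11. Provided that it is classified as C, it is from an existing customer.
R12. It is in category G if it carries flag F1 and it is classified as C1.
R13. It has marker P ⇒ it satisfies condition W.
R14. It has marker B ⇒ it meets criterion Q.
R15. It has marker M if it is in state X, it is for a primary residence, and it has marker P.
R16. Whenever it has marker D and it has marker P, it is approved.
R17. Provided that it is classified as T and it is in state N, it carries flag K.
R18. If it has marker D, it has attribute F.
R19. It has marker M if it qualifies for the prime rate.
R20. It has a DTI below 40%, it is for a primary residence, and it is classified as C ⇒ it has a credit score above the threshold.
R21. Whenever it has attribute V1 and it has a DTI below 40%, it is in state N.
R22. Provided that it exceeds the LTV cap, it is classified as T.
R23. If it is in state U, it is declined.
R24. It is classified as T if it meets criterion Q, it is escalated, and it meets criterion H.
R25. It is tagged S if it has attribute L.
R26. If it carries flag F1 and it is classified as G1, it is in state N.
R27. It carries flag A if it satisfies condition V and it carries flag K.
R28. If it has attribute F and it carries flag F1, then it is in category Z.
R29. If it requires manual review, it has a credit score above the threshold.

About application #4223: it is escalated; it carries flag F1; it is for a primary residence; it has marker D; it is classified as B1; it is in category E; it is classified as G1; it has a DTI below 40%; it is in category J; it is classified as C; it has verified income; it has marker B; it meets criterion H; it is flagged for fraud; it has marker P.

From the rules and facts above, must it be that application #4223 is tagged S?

No

Forward chaining from the given facts derives: is from an existing customer, satisfies condition W, meets criterion Q, is approved, has attribute F, has a credit score above the threshold, is classified as T, is in state N, is in category Z, is in state X, is tagged Y, has marker M, carries flag K, is conditionally approved, has a prior default, is pre-approved, has a co-signer, is in state U, is declined.
The only rule concluding "it is tagged S" is R25, which needs "it has attribute L"; that is never established.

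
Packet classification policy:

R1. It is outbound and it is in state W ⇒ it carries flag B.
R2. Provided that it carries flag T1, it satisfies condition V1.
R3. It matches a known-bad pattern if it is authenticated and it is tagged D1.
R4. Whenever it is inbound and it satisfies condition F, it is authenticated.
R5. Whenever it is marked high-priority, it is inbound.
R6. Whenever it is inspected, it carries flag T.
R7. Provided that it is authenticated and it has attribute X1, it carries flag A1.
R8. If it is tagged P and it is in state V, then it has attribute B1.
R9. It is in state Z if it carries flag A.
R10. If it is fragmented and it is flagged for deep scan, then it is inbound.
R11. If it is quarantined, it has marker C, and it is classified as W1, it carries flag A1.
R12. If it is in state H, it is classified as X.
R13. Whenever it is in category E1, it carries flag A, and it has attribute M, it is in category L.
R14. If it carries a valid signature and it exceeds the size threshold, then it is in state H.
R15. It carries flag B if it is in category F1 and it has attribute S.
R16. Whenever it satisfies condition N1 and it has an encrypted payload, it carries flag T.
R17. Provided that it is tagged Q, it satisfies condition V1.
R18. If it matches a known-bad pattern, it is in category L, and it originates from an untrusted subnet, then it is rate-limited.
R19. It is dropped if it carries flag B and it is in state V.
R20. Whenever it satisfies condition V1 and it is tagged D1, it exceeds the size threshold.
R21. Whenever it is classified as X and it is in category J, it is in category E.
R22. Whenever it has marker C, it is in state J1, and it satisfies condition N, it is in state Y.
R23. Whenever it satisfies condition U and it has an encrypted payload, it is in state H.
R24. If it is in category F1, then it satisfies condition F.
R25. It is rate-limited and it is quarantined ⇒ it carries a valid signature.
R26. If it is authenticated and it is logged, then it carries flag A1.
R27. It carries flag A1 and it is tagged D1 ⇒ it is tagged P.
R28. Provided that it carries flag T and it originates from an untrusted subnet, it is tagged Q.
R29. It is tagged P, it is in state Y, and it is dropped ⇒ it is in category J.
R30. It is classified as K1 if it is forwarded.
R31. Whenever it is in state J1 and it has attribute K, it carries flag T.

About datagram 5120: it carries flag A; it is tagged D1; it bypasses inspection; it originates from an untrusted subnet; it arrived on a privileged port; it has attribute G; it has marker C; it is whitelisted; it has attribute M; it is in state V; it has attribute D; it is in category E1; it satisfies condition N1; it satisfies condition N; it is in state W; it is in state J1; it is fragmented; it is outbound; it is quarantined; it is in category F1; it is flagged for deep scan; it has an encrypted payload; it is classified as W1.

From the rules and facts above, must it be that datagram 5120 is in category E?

Yes

By R1 (it is outbound, it is in state W): it carries flag B.
By R10 (it is fragmented, it is flagged for deep scan): it is inbound.
By R11 (it is quarantined, it has marker C, it is classified as W1): it carries flag A1.
By R13 (it is in category E1, it carries flag A, it has attribute M): it is in category L.
By R16 (it satisfies condition N1, it has an encrypted payload): it carries flag T.
By R19 (it carries flag B, it is in state V): it is dropped.
By R22 (it has marker C, it is in state J1, it satisfies condition N): it is in state Y.
By R24 (it is in category F1): it satisfies condition F.
By R27 (it carries flag A1, it is tagged D1): it is tagged P.
By R28 (it carries flag T, it originates from an untrusted subnet): it is tagged Q.
By R29 (it is tagged P, it is in state Y, it is dropped): it is in category J.
By R4 (it is inbound, it satisfies condition F): it is authenticated.
By R17 (it is tagged Q): it satisfies condition V1.
By R20 (it satisfies condition V1, it is tagged D1): it exceeds the size threshold.
By R3 (it is authenticated, it is tagged D1): it matches a known-bad pattern.
By R18 (it matches a known-bad pattern, it is in category L, it originates from an untrusted subnet): it is rate-limited.
By R25 (it is rate-limited, it is quarantined): it carries a valid signature.
By R14 (it carries a valid signature, it exceeds the size threshold): it is in state H.
By R12 (it is in state H): it is classified as X.
By R21 (it is classified as X, it is in category J): it is in category E.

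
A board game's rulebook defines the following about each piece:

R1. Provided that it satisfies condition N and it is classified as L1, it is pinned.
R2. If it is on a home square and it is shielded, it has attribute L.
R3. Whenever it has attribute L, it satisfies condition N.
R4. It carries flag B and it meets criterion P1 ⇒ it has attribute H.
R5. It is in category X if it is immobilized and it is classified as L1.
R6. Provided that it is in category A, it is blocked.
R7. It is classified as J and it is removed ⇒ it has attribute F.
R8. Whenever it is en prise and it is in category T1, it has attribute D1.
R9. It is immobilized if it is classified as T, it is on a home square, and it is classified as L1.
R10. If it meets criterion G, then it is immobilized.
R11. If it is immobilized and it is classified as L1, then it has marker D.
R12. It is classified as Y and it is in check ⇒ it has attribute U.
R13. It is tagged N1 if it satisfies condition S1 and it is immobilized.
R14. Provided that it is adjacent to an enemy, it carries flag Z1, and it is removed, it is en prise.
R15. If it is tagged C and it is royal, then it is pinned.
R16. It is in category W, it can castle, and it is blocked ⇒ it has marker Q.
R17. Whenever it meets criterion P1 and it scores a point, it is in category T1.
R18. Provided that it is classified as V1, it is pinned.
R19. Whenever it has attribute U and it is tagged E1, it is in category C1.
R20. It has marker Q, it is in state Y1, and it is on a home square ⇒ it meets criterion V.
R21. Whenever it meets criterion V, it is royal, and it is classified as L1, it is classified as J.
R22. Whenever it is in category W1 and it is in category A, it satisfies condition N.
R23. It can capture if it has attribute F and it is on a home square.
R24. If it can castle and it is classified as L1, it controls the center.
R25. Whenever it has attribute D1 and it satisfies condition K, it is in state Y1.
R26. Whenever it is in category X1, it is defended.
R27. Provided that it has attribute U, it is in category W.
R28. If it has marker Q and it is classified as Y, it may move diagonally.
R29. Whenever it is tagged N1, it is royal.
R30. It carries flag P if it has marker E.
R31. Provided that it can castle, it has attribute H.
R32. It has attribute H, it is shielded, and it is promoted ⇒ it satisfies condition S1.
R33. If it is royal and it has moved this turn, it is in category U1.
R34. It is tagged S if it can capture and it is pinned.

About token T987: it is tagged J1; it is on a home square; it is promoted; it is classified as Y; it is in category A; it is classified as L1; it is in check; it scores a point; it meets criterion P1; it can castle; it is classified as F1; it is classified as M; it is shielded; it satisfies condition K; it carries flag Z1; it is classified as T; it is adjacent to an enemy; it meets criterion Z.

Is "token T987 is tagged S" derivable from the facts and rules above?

No

Forward chaining from the given facts derives: has attribute L, satisfies condition N, is blocked, is immobilized, has marker D, has attribute U, is in category T1, controls the center, is in category W, has attribute H, satisfies condition S1, is pinned, is in category X, is tagged N1, has marker Q, may move diagonally, is royal.
The only rule concluding "it is tagged S" is R34, which needs "it can capture"; that is never established.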